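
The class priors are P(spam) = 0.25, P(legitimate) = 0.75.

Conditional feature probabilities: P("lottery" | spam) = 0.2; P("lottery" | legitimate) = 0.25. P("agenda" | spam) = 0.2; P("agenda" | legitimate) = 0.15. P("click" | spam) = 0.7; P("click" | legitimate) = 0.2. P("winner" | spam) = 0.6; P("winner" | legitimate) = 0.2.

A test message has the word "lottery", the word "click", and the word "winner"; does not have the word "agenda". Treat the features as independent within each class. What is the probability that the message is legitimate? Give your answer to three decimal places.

0.275

spam: 0.25 × 0.2 × (1−0.2) × 0.7 × 0.6 = 0.0168
legitimate: 0.75 × 0.25 × (1−0.15) × 0.2 × 0.2 = 0.006375
P(legitimate | x) = 0.006375 / 0.023175 ≈ 0.275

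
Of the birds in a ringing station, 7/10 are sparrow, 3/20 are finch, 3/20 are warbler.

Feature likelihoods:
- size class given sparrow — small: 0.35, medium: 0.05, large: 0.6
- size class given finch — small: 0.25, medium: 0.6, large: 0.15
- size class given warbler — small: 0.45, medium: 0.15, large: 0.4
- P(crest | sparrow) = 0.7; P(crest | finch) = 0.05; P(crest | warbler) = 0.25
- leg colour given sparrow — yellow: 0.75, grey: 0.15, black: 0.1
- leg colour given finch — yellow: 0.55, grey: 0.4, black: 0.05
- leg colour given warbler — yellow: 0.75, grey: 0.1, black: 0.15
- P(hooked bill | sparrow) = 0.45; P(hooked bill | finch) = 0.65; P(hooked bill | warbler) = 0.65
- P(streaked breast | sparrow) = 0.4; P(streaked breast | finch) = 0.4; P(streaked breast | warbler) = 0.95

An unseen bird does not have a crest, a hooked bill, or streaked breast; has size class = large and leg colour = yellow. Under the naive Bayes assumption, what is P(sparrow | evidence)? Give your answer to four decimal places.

0.9107

sparrow: 0.7 × 0.6 × (1−0.7) × 0.75 × (1−0.45) × (1−0.4) = 0.031185
finch: 0.15 × 0.15 × (1−0.05) × 0.55 × (1−0.65) × (1−0.4) = 0.0024688125
warbler: 0.15 × 0.4 × (1−0.25) × 0.75 × (1−0.65) × (1−0.95) = 0.000590625
P(sparrow | x) = 0.031185 / 0.0342444375 ≈ 0.9107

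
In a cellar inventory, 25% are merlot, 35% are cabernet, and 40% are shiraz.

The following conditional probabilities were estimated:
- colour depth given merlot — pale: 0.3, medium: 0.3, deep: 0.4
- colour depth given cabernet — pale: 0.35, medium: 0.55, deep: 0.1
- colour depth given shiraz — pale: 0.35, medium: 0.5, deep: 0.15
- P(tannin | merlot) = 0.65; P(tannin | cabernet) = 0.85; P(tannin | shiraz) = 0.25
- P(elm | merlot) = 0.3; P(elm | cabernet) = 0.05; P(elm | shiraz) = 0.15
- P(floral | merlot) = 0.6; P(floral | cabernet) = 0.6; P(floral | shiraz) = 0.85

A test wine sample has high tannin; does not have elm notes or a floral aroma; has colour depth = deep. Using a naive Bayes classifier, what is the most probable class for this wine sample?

merlot: 0.25 × 0.4 × 0.65 × (1−0.3) × (1−0.6) = 0.0182
cabernet: 0.35 × 0.1 × 0.85 × (1−0.05) × (1−0.6) = 0.011305
shiraz: 0.4 × 0.15 × 0.25 × (1−0.15) × (1−0.85) = 0.0019125
Highest score → merlot.

merlot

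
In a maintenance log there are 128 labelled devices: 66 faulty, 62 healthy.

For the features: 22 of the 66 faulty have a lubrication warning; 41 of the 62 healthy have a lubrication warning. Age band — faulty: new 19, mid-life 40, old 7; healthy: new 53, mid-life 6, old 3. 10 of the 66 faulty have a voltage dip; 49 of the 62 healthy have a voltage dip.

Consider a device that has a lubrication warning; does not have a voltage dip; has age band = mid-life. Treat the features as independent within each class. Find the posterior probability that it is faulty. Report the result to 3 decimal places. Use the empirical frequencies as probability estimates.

faulty: (66/128) × (22/66) × (40/66) × (56/66) ≈ 0.0883838
healthy: (62/128) × (41/62) × (6/62) × (13/62) ≈ 0.00649958
P(faulty | x) = 0.0883838 / 0.09488338 ≈ 0.931

0.931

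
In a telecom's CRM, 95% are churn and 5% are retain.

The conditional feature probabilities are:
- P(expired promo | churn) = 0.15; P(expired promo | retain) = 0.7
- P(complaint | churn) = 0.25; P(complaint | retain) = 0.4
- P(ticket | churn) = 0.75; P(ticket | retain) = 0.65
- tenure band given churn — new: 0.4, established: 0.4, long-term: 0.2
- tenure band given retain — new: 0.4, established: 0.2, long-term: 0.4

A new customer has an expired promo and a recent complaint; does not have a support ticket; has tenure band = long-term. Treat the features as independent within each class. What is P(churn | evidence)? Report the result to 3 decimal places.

0.476

churn: 0.95 × 0.15 × 0.25 × (1−0.75) × 0.2 = 0.00178125
retain: 0.05 × 0.7 × 0.4 × (1−0.65) × 0.4 = 0.00196
P(churn | x) = 0.00178125 / 0.00374125 ≈ 0.476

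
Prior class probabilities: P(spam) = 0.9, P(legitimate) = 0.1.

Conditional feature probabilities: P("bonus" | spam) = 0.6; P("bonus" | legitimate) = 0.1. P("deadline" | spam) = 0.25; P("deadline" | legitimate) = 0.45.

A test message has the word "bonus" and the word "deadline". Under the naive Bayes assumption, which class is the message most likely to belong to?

spam

spam: 0.9 × 0.6 × 0.25 = 0.135
legitimate: 0.1 × 0.1 × 0.45 = 0.0045
Highest score → spam.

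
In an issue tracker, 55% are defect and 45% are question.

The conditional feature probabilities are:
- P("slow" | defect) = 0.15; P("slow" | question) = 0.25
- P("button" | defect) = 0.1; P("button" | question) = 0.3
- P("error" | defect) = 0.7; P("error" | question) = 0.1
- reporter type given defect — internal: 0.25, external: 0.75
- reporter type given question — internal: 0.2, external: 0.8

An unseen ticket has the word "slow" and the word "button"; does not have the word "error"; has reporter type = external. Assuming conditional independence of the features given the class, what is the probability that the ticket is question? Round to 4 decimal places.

defect: 0.55 × 0.15 × 0.1 × (1−0.7) × 0.75 = 0.00185625
question: 0.45 × 0.25 × 0.3 × (1−0.1) × 0.8 = 0.0243
P(question | x) = 0.0243 / 0.02615625 ≈ 0.9290

0.9290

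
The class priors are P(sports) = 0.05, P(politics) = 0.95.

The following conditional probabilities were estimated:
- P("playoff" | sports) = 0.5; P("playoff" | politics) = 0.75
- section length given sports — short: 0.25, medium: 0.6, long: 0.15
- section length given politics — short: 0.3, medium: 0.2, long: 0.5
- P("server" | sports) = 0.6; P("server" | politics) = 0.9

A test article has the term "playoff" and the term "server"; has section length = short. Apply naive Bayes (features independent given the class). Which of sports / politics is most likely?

politics

sports: 0.05 × 0.5 × 0.25 × 0.6 = 0.00375
politics: 0.95 × 0.75 × 0.3 × 0.9 = 0.192375
Highest score → politics.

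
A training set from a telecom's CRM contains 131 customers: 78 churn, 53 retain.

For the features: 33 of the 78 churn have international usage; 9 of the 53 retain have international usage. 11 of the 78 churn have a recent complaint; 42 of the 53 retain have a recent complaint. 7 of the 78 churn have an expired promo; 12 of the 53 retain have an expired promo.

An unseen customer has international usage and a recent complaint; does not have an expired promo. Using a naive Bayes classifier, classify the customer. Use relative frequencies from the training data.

churn: (78/131) × (33/78) × (11/78) × (71/78) ≈ 0.0323374
retain: (53/131) × (9/53) × (42/53) × (41/53) ≈ 0.0421165
Highest score → retain.

retain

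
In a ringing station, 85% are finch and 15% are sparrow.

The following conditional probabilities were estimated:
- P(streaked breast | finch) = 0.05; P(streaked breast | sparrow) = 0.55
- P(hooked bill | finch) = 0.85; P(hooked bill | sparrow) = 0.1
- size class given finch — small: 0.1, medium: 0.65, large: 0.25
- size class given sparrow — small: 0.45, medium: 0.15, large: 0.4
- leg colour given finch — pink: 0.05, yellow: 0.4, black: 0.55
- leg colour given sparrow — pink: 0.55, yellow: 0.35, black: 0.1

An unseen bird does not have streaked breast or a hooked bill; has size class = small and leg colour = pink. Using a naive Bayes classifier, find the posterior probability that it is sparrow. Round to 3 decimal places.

0.961

finch: 0.85 × (1−0.05) × (1−0.85) × 0.1 × 0.05 = 0.000605625
sparrow: 0.15 × (1−0.55) × (1−0.1) × 0.45 × 0.55 = 0.015035625
P(sparrow | x) = 0.015035625 / 0.01564125 ≈ 0.961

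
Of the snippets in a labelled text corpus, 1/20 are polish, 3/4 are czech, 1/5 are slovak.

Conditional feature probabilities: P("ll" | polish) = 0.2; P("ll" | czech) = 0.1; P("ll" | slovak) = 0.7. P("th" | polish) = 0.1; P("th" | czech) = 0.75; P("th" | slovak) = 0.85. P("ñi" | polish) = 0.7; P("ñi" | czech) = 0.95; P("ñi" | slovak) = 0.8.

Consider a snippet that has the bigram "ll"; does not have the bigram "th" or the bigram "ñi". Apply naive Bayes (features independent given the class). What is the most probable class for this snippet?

slovak

polish: 0.05 × 0.2 × (1−0.1) × (1−0.7) = 0.0027
czech: 0.75 × 0.1 × (1−0.75) × (1−0.95) = 0.0009375
slovak: 0.2 × 0.7 × (1−0.85) × (1−0.8) = 0.0042
Highest score → slovak.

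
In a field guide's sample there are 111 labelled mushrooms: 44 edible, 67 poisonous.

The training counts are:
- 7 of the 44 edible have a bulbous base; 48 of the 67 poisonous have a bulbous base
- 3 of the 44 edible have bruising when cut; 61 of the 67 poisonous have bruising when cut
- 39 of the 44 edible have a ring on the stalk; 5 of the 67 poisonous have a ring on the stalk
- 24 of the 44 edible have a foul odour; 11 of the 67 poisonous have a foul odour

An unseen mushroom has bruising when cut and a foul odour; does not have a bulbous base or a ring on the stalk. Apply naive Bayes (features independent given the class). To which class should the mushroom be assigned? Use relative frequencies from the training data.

poisonous

edible: (44/111) × (37/44) × (3/44) × (5/44) × (24/44) ≈ 0.00140872
poisonous: (67/111) × (19/67) × (61/67) × (62/67) × (11/67) ≈ 0.0236767
Highest score → poisonous.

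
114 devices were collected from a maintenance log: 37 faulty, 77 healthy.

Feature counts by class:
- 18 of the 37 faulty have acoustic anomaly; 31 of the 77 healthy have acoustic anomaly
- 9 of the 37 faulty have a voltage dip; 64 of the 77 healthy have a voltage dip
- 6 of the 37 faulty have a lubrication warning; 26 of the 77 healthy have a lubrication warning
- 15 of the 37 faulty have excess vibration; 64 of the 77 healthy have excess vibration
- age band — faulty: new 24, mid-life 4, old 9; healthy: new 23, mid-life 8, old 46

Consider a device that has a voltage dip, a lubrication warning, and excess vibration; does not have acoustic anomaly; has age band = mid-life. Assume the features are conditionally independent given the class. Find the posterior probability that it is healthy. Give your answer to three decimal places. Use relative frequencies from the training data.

0.971

faulty: (37/114) × (19/37) × (9/37) × (6/37) × (15/37) × (4/37) ≈ 0.000288129
healthy: (77/114) × (46/77) × (64/77) × (26/77) × (64/77) × (8/77) ≈ 0.00977943
P(healthy | x) = 0.00977943 / 0.010067559 ≈ 0.971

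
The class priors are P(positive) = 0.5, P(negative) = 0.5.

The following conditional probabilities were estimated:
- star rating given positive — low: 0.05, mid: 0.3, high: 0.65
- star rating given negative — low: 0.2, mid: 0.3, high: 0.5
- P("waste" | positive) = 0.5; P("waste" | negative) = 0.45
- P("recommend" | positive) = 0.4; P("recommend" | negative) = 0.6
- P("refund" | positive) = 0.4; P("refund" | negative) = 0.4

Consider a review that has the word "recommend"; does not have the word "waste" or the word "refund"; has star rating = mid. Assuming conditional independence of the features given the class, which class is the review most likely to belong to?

positive: 0.5 × 0.3 × (1−0.5) × 0.4 × (1−0.4) = 0.018
negative: 0.5 × 0.3 × (1−0.45) × 0.6 × (1−0.4) = 0.0297
Highest score → negative.

negative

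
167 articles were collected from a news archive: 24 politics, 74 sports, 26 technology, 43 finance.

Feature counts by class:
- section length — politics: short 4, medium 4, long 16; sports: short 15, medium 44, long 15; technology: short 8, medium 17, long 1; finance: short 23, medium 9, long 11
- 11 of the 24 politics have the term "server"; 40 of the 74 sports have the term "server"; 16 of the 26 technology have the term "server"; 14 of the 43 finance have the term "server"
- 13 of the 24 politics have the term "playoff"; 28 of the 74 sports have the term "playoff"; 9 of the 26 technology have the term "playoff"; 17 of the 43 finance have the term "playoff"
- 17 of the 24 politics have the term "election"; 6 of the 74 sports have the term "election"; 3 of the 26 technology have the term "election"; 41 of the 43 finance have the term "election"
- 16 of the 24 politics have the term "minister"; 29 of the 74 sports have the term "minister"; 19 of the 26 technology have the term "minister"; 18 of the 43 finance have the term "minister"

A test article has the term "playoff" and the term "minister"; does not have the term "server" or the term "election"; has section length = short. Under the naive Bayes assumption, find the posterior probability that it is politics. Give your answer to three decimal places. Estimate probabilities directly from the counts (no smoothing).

politics: (24/167) × (4/24) × (13/24) × (13/24) × (7/24) × (16/24) ≈ 0.00136648
sports: (74/167) × (15/74) × (34/74) × (28/74) × (68/74) × (29/74) ≈ 0.00562331
technology: (26/167) × (8/26) × (10/26) × (9/26) × (23/26) × (19/26) ≈ 0.00412291
finance: (43/167) × (23/43) × (29/43) × (17/43) × (2/43) × (18/43) ≈ 0.000714969
P(politics | x) = 0.00136648 / 0.011827669 ≈ 0.116

0.116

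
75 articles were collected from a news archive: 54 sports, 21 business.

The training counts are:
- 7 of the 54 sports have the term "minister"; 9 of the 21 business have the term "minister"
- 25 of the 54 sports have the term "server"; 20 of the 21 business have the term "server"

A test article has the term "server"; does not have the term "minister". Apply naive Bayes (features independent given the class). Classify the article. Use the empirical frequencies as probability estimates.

sports: (54/75) × (47/54) × (25/54) ≈ 0.290123
business: (21/75) × (12/21) × (20/21) ≈ 0.152381
Highest score → sports.

sports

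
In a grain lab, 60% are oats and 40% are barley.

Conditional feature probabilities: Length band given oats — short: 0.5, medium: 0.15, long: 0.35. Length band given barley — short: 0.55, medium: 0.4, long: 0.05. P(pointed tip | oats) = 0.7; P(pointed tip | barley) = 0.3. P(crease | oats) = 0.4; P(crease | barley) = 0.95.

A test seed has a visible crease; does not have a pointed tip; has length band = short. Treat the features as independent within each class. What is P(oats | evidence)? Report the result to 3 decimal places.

0.197

oats: 0.6 × 0.5 × (1−0.7) × 0.4 = 0.036
barley: 0.4 × 0.55 × (1−0.3) × 0.95 = 0.1463
P(oats | x) = 0.036 / 0.1823 ≈ 0.197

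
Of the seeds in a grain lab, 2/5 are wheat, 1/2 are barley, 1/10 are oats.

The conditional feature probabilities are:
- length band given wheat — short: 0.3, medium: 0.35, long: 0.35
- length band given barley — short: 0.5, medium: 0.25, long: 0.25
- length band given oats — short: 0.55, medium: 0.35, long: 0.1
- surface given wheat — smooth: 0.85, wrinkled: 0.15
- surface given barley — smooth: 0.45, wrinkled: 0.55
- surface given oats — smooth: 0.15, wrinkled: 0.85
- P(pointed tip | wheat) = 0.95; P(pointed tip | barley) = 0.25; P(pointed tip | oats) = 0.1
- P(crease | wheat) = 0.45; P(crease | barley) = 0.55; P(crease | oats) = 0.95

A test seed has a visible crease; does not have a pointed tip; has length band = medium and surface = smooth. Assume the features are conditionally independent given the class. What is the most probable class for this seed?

barley

wheat: 0.4 × 0.35 × 0.85 × (1−0.95) × 0.45 = 0.0026775
barley: 0.5 × 0.25 × 0.45 × (1−0.25) × 0.55 = 0.023203125
oats: 0.1 × 0.35 × 0.15 × (1−0.1) × 0.95 = 0.00448875
Highest score → barley.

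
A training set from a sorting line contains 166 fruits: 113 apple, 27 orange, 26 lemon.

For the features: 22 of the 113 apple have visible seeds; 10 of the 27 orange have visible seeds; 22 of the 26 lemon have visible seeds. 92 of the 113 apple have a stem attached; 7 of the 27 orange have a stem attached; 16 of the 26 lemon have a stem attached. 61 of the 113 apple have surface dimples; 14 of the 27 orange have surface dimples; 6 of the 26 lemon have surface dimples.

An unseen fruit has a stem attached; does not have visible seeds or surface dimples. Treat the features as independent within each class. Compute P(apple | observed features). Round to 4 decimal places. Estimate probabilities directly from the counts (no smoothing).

apple: (113/166) × (91/113) × (92/113) × (52/113) ≈ 0.205384
orange: (27/166) × (17/27) × (7/27) × (13/27) ≈ 0.0127836
lemon: (26/166) × (4/26) × (16/26) × (20/26) ≈ 0.0114066
P(apple | x) = 0.205384 / 0.2295742 ≈ 0.8946

0.8946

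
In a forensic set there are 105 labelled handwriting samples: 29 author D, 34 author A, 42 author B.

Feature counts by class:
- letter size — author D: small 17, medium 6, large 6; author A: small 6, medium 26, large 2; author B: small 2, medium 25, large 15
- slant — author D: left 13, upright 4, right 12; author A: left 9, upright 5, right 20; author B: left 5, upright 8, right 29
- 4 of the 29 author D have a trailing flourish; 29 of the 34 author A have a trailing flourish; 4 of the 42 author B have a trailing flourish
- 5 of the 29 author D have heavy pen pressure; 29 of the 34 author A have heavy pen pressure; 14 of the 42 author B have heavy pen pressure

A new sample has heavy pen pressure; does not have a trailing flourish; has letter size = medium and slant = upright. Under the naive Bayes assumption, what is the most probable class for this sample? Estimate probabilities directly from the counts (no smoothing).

author D: (29/105) × (6/29) × (4/29) × (25/29) × (5/29) ≈ 0.00117149
author A: (34/105) × (26/34) × (5/34) × (5/34) × (29/34) ≈ 0.00456757
author B: (42/105) × (25/42) × (8/42) × (38/42) × (14/42) ≈ 0.0136774
Highest score → author B.

author B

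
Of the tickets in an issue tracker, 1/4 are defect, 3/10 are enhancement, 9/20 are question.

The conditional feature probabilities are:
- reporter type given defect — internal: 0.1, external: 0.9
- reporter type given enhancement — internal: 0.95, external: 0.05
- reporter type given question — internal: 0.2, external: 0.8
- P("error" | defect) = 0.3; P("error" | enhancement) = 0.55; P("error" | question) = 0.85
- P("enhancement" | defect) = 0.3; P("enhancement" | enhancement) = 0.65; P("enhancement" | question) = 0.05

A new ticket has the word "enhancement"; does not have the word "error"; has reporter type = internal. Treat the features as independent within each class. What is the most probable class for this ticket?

enhancement

defect: 0.25 × 0.1 × (1−0.3) × 0.3 = 0.00525
enhancement: 0.3 × 0.95 × (1−0.55) × 0.65 = 0.0833625
question: 0.45 × 0.2 × (1−0.85) × 0.05 = 0.000675
Highest score → enhancement.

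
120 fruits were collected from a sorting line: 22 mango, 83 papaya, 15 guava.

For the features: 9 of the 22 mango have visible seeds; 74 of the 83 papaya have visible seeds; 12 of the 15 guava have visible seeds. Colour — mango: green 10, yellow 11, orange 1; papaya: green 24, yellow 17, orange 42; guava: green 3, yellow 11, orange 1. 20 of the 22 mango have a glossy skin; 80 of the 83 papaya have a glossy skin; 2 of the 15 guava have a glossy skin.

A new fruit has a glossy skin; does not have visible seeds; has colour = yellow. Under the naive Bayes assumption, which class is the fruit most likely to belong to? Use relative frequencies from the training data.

mango: (22/120) × (13/22) × (11/22) × (20/22) ≈ 0.0492424
papaya: (83/120) × (9/83) × (17/83) × (80/83) ≈ 0.0148062
guava: (15/120) × (3/15) × (11/15) × (2/15) ≈ 0.00244444
Highest score → mango.

mango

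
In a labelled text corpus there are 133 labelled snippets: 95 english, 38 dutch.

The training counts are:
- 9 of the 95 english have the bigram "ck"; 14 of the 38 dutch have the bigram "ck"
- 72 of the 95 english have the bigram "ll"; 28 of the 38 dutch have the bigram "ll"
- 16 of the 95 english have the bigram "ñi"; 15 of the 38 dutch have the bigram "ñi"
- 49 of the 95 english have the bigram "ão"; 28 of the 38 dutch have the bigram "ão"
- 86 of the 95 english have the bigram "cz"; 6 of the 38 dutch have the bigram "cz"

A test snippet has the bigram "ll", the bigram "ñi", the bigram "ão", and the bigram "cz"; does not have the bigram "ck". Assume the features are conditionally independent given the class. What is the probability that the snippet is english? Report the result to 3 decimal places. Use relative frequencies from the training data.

english: (95/133) × (86/95) × (72/95) × (16/95) × (49/95) × (86/95) ≈ 0.0385389
dutch: (38/133) × (24/38) × (28/38) × (15/38) × (28/38) × (6/38) ≈ 0.00610638
P(english | x) = 0.0385389 / 0.04464528 ≈ 0.863

0.863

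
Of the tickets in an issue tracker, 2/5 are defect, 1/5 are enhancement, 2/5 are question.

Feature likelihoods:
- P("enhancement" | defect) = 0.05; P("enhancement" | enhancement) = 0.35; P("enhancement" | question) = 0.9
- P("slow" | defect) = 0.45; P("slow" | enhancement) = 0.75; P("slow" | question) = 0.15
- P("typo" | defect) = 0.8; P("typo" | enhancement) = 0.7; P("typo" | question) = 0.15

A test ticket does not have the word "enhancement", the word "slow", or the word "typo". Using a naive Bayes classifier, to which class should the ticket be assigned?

defect

defect: 0.4 × (1−0.05) × (1−0.45) × (1−0.8) = 0.0418
enhancement: 0.2 × (1−0.35) × (1−0.75) × (1−0.7) = 0.00975
question: 0.4 × (1−0.9) × (1−0.15) × (1−0.15) = 0.0289
Highest score → defect.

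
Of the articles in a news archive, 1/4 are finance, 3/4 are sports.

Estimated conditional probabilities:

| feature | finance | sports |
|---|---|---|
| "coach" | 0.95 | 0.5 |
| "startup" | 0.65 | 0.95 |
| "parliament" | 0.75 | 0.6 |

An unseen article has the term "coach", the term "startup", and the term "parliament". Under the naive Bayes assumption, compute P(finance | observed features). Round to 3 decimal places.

finance: 0.25 × 0.95 × 0.65 × 0.75 = 0.11578125
sports: 0.75 × 0.5 × 0.95 × 0.6 = 0.21375
P(finance | x) = 0.11578125 / 0.32953125 ≈ 0.351

0.351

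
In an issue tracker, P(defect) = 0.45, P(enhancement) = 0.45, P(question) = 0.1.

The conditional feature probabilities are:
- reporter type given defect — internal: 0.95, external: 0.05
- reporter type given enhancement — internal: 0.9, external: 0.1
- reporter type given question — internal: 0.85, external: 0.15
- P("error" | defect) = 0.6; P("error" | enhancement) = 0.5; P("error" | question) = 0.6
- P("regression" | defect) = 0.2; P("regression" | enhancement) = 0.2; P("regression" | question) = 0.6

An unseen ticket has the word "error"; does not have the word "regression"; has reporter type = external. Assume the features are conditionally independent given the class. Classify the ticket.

defect: 0.45 × 0.05 × 0.6 × (1−0.2) = 0.0108
enhancement: 0.45 × 0.1 × 0.5 × (1−0.2) = 0.018
question: 0.1 × 0.15 × 0.6 × (1−0.6) = 0.0036
Highest score → enhancement.

enhancement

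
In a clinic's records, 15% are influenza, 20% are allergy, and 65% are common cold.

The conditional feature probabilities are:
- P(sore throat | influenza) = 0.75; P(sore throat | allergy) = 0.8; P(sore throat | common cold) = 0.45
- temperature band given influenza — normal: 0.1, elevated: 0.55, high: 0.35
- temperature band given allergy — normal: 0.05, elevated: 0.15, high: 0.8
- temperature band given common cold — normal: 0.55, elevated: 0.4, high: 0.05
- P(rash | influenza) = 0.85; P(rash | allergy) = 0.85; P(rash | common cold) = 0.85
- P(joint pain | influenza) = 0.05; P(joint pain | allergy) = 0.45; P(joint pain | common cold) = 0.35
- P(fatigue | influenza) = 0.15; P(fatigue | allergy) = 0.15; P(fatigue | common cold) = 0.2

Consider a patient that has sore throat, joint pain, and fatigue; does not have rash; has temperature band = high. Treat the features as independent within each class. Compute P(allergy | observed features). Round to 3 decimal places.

influenza: 0.15 × 0.75 × 0.35 × (1−0.85) × 0.05 × 0.15 = 0.000044296875
allergy: 0.2 × 0.8 × 0.8 × (1−0.85) × 0.45 × 0.15 = 0.001296
common cold: 0.65 × 0.45 × 0.05 × (1−0.85) × 0.35 × 0.2 = 0.0001535625
P(allergy | x) = 0.001296 / 0.001493859375 ≈ 0.868

0.868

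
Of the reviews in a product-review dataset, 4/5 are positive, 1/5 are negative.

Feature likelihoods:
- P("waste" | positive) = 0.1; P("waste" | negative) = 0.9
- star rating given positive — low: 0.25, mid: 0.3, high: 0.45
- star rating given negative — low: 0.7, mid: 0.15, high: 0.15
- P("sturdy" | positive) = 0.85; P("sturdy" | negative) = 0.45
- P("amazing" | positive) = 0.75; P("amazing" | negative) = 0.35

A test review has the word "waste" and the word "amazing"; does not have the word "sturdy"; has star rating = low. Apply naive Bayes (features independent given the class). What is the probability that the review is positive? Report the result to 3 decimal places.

0.085

positive: 0.8 × 0.1 × 0.25 × (1−0.85) × 0.75 = 0.00225
negative: 0.2 × 0.9 × 0.7 × (1−0.45) × 0.35 = 0.024255
P(positive | x) = 0.00225 / 0.026505 ≈ 0.085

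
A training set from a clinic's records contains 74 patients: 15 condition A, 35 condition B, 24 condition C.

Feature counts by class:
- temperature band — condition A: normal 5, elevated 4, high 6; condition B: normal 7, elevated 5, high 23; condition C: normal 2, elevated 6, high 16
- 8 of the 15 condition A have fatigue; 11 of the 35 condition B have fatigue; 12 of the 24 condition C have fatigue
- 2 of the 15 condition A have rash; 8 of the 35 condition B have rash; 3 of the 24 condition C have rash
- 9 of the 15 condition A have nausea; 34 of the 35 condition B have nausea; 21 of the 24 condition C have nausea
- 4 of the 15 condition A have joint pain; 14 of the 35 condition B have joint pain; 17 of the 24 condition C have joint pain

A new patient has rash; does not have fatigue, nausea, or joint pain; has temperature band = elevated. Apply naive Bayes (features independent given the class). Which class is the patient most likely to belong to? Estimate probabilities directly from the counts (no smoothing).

condition A

condition A: (15/74) × (4/15) × (7/15) × (2/15) × (6/15) × (11/15) ≈ 0.000986587
condition B: (35/74) × (5/35) × (24/35) × (8/35) × (1/35) × (21/35) ≈ 0.000181546
condition C: (24/74) × (6/24) × (12/24) × (3/24) × (3/24) × (7/24) ≈ 0.000184755
Highest score → condition A.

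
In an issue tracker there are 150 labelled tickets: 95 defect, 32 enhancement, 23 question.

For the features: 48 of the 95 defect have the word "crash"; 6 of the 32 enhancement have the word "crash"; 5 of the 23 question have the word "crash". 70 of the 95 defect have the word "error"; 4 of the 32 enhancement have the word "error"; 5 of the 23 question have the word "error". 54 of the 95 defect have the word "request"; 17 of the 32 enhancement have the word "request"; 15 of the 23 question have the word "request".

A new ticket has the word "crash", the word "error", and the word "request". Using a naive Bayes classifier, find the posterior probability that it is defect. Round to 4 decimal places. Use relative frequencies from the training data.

defect: (95/150) × (48/95) × (70/95) × (54/95) ≈ 0.134028
enhancement: (32/150) × (6/32) × (4/32) × (17/32) = 0.00265625
question: (23/150) × (5/23) × (5/23) × (15/23) ≈ 0.0047259
P(defect | x) = 0.134028 / 0.14141015 ≈ 0.9478

0.9478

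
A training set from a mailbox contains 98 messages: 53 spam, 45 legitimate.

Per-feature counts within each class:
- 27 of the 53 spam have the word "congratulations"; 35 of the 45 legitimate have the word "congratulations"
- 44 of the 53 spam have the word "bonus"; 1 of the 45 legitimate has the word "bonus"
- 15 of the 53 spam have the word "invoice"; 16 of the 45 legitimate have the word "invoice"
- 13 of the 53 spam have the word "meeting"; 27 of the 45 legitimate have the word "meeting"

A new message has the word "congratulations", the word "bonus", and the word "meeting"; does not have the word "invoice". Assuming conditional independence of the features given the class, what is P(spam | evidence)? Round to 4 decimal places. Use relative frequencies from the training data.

spam: (53/98) × (27/53) × (44/53) × (38/53) × (13/53) ≈ 0.0402244
legitimate: (45/98) × (35/45) × (1/45) × (29/45) × (27/45) ≈ 0.00306878
P(spam | x) = 0.0402244 / 0.04329318 ≈ 0.9291

0.9291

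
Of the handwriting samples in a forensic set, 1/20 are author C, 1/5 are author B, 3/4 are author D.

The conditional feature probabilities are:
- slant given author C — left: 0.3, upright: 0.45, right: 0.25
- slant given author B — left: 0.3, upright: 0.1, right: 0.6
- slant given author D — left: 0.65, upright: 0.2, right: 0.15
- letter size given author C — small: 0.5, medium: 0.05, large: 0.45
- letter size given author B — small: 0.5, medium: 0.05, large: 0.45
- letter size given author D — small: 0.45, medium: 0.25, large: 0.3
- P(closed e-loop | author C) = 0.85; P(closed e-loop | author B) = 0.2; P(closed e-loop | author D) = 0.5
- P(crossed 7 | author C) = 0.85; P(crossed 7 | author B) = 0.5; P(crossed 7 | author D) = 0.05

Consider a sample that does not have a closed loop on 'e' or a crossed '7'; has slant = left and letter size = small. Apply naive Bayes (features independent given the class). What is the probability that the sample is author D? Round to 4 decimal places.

0.8954

author C: 0.05 × 0.3 × 0.5 × (1−0.85) × (1−0.85) = 0.00016875
author B: 0.2 × 0.3 × 0.5 × (1−0.2) × (1−0.5) = 0.012
author D: 0.75 × 0.65 × 0.45 × (1−0.5) × (1−0.05) = 0.104203125
P(author D | x) = 0.104203125 / 0.116371875 ≈ 0.8954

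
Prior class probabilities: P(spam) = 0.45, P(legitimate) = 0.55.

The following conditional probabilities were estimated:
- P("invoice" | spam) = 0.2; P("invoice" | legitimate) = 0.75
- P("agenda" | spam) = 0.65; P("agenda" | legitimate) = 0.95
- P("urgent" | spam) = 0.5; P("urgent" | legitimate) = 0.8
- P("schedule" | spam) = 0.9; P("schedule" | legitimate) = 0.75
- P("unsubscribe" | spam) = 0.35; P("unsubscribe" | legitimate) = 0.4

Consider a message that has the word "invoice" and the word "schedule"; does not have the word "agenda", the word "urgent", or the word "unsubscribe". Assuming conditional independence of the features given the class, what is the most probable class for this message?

spam

spam: 0.45 × 0.2 × (1−0.65) × (1−0.5) × 0.9 × (1−0.35) = 0.00921375
legitimate: 0.55 × 0.75 × (1−0.95) × (1−0.8) × 0.75 × (1−0.4) = 0.00185625
Highest score → spam.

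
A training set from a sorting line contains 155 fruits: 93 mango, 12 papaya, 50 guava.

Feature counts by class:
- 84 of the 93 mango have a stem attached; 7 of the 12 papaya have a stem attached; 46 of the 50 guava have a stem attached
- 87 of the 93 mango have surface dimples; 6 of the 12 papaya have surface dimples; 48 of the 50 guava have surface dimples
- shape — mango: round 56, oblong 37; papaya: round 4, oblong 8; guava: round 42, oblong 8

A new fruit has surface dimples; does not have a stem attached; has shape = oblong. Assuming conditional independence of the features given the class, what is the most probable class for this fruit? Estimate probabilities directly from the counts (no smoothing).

mango

mango: (93/155) × (9/93) × (87/93) × (37/93) ≈ 0.0216106
papaya: (12/155) × (5/12) × (6/12) × (8/12) ≈ 0.0107527
guava: (50/155) × (4/50) × (48/50) × (8/50) ≈ 0.00396387
Highest score → mango.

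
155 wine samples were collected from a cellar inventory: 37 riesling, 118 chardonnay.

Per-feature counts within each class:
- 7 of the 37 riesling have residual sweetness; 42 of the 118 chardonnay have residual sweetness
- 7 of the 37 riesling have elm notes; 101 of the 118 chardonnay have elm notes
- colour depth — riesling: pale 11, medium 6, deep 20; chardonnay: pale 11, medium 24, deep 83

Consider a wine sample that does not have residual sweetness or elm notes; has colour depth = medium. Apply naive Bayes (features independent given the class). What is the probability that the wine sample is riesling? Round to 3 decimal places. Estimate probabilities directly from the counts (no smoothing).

0.639

riesling: (37/155) × (30/37) × (30/37) × (6/37) ≈ 0.0254483
chardonnay: (118/155) × (76/118) × (17/118) × (24/118) ≈ 0.0143674
P(riesling | x) = 0.0254483 / 0.0398157 ≈ 0.639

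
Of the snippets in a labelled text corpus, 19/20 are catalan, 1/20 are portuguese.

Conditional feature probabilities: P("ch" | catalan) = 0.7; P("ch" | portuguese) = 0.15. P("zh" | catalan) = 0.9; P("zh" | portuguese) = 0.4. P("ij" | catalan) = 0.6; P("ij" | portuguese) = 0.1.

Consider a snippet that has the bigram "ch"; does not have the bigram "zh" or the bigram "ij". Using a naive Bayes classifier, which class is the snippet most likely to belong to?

catalan: 0.95 × 0.7 × (1−0.9) × (1−0.6) = 0.0266
portuguese: 0.05 × 0.15 × (1−0.4) × (1−0.1) = 0.00405
Highest score → catalan.

catalan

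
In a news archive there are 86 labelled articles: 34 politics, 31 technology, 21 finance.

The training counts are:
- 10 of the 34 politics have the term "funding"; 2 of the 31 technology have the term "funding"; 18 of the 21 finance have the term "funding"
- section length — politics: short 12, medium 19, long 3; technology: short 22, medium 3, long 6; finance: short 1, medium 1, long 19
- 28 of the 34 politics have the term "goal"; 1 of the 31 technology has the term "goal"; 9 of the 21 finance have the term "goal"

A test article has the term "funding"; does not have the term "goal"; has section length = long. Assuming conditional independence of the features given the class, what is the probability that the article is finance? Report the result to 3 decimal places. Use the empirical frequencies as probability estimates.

0.946

politics: (34/86) × (10/34) × (3/34) × (6/34) ≈ 0.00181057
technology: (31/86) × (2/31) × (6/31) × (30/31) ≈ 0.00435593
finance: (21/86) × (18/21) × (19/21) × (12/21) ≈ 0.108211
P(finance | x) = 0.108211 / 0.1143775 ≈ 0.946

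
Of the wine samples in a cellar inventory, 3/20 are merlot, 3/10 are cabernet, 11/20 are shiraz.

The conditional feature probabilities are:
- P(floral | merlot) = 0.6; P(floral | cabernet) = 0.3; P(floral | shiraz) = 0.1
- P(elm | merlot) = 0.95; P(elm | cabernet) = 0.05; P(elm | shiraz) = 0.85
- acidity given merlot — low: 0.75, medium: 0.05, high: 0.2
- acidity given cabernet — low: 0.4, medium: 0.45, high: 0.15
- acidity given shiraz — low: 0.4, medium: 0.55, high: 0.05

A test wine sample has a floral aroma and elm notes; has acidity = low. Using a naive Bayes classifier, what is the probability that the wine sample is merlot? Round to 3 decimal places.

merlot: 0.15 × 0.6 × 0.95 × 0.75 = 0.064125
cabernet: 0.3 × 0.3 × 0.05 × 0.4 = 0.0018
shiraz: 0.55 × 0.1 × 0.85 × 0.4 = 0.0187
P(merlot | x) = 0.064125 / 0.084625 ≈ 0.758

0.758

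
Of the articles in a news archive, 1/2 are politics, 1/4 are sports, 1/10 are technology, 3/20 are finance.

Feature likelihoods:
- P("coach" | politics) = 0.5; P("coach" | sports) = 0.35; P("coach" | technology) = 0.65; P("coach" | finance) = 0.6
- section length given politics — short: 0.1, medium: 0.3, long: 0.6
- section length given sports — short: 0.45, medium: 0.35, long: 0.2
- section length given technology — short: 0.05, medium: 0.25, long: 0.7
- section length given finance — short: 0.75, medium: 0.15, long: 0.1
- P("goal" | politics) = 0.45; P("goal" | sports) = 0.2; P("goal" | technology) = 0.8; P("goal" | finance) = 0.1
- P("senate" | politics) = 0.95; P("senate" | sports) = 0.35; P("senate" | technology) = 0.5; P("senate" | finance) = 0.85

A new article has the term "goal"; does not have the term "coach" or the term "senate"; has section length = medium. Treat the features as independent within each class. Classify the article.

sports

politics: 0.5 × (1−0.5) × 0.3 × 0.45 × (1−0.95) = 0.0016875
sports: 0.25 × (1−0.35) × 0.35 × 0.2 × (1−0.35) = 0.00739375
technology: 0.1 × (1−0.65) × 0.25 × 0.8 × (1−0.5) = 0.0035
finance: 0.15 × (1−0.6) × 0.15 × 0.1 × (1−0.85) = 0.000135
Highest score → sports.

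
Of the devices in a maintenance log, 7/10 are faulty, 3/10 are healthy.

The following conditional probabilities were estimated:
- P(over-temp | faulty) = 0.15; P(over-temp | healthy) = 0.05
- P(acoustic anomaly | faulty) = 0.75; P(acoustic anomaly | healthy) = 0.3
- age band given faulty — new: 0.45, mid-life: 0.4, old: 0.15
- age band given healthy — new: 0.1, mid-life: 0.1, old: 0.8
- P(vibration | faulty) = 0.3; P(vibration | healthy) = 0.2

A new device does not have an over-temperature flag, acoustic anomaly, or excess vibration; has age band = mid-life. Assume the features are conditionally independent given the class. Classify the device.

faulty

faulty: 0.7 × (1−0.15) × (1−0.75) × 0.4 × (1−0.3) = 0.04165
healthy: 0.3 × (1−0.05) × (1−0.3) × 0.1 × (1−0.2) = 0.01596
Highest score → faulty.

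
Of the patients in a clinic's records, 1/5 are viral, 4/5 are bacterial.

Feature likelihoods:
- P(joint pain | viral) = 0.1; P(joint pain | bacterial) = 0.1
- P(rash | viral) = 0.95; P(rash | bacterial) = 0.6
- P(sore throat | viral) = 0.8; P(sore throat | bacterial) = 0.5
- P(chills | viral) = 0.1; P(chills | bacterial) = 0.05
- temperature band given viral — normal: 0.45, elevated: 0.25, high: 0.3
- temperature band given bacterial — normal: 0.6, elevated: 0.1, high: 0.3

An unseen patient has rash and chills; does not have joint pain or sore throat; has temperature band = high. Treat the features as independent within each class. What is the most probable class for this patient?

viral: 0.2 × (1−0.1) × 0.95 × (1−0.8) × 0.1 × 0.3 = 0.001026
bacterial: 0.8 × (1−0.1) × 0.6 × (1−0.5) × 0.05 × 0.3 = 0.00324
Highest score → bacterial.

bacterial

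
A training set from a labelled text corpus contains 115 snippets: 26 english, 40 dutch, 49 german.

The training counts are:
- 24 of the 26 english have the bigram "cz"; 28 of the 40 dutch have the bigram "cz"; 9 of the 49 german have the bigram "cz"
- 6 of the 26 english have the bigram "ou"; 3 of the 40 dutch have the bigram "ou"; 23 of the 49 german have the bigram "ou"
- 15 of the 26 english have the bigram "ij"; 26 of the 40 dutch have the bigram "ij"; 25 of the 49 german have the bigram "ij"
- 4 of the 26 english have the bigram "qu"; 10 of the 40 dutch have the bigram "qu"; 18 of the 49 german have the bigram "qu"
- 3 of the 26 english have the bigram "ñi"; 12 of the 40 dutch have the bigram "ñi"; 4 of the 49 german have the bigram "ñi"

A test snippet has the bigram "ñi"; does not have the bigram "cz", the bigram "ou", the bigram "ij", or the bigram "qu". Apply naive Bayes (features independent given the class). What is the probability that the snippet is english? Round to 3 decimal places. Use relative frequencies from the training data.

english: (26/115) × (2/26) × (20/26) × (11/26) × (22/26) × (3/26) ≈ 0.000552593
dutch: (40/115) × (12/40) × (37/40) × (14/40) × (30/40) × (12/40) ≈ 0.00760109
german: (49/115) × (40/49) × (26/49) × (24/49) × (31/49) × (4/49) ≈ 0.00466857
P(english | x) = 0.000552593 / 0.012822253 ≈ 0.043

0.043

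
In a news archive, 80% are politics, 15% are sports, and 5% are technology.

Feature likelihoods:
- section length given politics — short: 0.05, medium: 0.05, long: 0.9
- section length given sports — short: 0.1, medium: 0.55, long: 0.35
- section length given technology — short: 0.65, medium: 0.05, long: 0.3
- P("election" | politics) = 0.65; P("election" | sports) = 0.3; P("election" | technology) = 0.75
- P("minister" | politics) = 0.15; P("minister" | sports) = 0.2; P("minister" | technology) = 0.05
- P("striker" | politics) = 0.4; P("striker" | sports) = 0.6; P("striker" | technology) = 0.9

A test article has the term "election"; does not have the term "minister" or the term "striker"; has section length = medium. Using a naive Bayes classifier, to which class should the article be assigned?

politics

politics: 0.8 × 0.05 × 0.65 × (1−0.15) × (1−0.4) = 0.01326
sports: 0.15 × 0.55 × 0.3 × (1−0.2) × (1−0.6) = 0.00792
technology: 0.05 × 0.05 × 0.75 × (1−0.05) × (1−0.9) = 0.000178125
Highest score → politics.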